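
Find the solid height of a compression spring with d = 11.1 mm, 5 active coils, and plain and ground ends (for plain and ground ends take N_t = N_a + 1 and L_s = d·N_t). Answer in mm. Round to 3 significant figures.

66.6 mm

plain and ground ends: N_t = N_a + 1 = 5 + 1 = 6
L_s = d·N_t = 11.1 × 6 = 66.6 mm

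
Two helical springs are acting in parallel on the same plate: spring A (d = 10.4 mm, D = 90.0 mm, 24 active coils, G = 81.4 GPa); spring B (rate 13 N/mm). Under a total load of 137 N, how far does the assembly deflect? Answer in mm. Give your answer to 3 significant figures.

6.92 mm

k_A = Gd⁴/(8D³N_a) = (81.4×10³)(10.4⁴)/(8·90.0³·24) = 6.8034 N/mm
Parallel: k_eq = 6.8034 + 13 = 19.803 N/mm
δ = F/k_eq = 137/19.803 = 6.918 mm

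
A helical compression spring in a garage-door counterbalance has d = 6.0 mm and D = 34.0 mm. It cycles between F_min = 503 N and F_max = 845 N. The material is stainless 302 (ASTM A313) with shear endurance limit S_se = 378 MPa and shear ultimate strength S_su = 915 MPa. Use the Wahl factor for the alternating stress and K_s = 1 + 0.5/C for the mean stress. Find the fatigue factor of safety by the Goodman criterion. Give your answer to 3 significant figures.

C = D/d = 34.0/6.0 = 5.6667; K_W = (4C−1)/(4C−4)+0.615/C = 1.2692; K_s = 1+0.5/C = 1.0882
F_a = (F_max−F_min)/2 = 171 N; F_m = (F_max+F_min)/2 = 674 N
τ_a = K_W·8F_aD/(πd³) = 1.2692 × 68.543 = 86.997 MPa
τ_m = K_s·8F_mD/(πd³) = 1.0882 × 270.16 = 294 MPa
Goodman: 1/n_f = τ_a/S_se + τ_m/S_su = 86.997/378 + 294/915 = 0.23015 + 0.32131 = 0.55146
n_f = 1/0.55146 = 1.813

1.81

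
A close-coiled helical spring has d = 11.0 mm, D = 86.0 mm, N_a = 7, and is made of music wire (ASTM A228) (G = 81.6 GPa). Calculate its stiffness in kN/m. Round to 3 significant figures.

33.5 kN/m

k = Gd⁴/(8D³N_a) = (81.6×10³ × 11.0⁴) / (8 × 86.0³ × 7)
  = 1.19471e+09 / 3.56191e+07 = 33.541 N/mm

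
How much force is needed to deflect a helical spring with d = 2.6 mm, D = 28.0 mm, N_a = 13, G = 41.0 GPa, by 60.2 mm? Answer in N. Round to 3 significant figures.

49.4 N

k = Gd⁴/(8D³N_a) = (41.0×10³)(2.6⁴)/(8·28.0³·13) = 0.82067 N/mm
F = k·δ = 0.82067 × 60.2 = 49.404 N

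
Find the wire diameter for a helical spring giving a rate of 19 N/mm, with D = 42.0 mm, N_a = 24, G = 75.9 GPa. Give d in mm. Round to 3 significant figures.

d = (8D³N_a·k / G)^(1/4) = (8·42.0³·24·19 / (75.9×10³))^0.25
  = (3560.9)^0.25 = 7.7249 mm

7.72 mm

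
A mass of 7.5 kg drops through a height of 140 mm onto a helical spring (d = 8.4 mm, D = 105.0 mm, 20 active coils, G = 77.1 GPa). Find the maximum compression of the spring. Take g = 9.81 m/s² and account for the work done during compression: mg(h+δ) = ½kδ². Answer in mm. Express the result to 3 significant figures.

141 mm

k = Gd⁴/(8D³N_a) = (77.1×10³)(8.4⁴)/(8·105.0³·20) = 2.0724 N/mm
W = mg = 7.5 × 9.81 = 73.575 N
½kδ² − Wδ − Wh = 0 → δ = (W + √(W² + 2kWh))/k
δ = (73.575 + √(5413.3 + 42694.5))/2.0724 = (73.575 + 219.33)/2.0724 = 141.34 mm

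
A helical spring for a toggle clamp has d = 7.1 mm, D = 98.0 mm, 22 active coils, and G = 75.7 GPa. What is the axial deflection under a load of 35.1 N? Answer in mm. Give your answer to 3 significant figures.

k = Gd⁴/(8D³N_a) = (75.7×10³)(7.1⁴)/(8·98.0³·22) = 1.1613 N/mm
δ = F/k = 35.1 / 1.1613 = 30.225 mm

30.2 mm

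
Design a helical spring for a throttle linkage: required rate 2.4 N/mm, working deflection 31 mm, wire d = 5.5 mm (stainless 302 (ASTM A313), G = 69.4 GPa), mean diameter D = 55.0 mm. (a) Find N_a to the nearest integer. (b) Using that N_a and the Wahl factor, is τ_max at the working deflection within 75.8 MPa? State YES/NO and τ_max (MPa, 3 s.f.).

N_a = Gd⁴/(8D³k) = (69.4×10³)(5.5⁴)/(8·55.0³·2.4) = 19.88 → N_a = 20
Actual rate k = Gd⁴/(8D³·20) = 2.3856 N/mm
Working load F = kδ = 2.3856·31 = 73.954 N
C = 55.0/5.5 = 10.0000; K_W = (4C−1)/(4C−4)+0.615/C = 1.1448
τ_max = K_W·8FD/(πd³) = 1.1448·62.256 = 71.272 MPa
τ_max ≤ 75.8 MPa → acceptable

(a) 20 coils; (b) YES, τ_max = 71.3 MPa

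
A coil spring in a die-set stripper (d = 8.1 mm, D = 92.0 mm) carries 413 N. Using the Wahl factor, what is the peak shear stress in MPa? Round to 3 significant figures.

205 MPa

Spring index C = D/d = 92.0/8.1 = 11.3580
K_W = (4C−1)/(4C−4) + 0.615/C = 44.432/41.432 + 0.0541 = 1.1266
τ₀ = 8FD/(πd³) = 8·413·92.0/(π·8.1³) = 303968/1669.6 = 182.06 MPa
τ_max = K·τ₀ = 1.1266 × 182.06 = 205.1 MPa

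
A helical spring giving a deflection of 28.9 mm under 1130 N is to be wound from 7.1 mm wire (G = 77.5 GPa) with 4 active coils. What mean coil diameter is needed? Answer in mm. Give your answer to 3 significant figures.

54.0 mm

Required rate k = F/δ = 1130/28.9 = 39.1 N/mm
D = (Gd⁴/(8N_a·k))^(1/3) = (77.5×10³·7.1⁴/(8·4·39.1))^(1/3)
  = (157400)^(1/3) = 53.9927 mm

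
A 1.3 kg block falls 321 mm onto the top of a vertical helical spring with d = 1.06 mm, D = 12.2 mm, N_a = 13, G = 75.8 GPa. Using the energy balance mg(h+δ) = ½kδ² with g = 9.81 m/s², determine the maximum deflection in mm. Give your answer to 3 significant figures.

k = Gd⁴/(8D³N_a) = (75.8×10³)(1.06⁴)/(8·12.2³·13) = 0.50673 N/mm
W = mg = 1.3 × 9.81 = 12.753 N
½kδ² − Wδ − Wh = 0 → δ = (W + √(W² + 2kWh))/k
δ = (12.753 + √(162.64 + 4148.85))/0.50673 = (12.753 + 65.662)/0.50673 = 154.75 mm

155 mm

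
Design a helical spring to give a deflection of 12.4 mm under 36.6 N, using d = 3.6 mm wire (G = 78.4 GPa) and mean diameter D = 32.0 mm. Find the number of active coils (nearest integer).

Required rate k = F/δ = 36.6/12.4 = 2.9516 N/mm
N_a = Gd⁴/(8D³k) = (78.4×10³ × 3.6⁴)/(8 × 32.0³ × 2.9516)
    = 1.31682e+07 / 773748 = 17.02 → 17 coils

17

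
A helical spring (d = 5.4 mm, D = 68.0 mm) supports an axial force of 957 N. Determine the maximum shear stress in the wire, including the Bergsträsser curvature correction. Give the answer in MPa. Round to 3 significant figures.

1160 MPa

Spring index C = D/d = 68.0/5.4 = 12.5926
K_B = (4C+2)/(4C−3) = 52.370/47.370 = 1.1056
τ₀ = 8FD/(πd³) = 8·957·68.0/(π·5.4³) = 520608/494.69 = 1052.4 MPa
τ_max = K·τ₀ = 1.1056 × 1052.4 = 1163.5 MPa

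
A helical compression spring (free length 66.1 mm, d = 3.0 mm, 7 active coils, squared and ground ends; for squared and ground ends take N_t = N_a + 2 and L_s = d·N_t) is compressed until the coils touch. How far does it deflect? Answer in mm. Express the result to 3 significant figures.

39.1 mm

N_t = 9; L_s = 3.0·9 = 27 mm
δ_solid = L₀ − L_s = 66.1 − 27 = 39.1 mm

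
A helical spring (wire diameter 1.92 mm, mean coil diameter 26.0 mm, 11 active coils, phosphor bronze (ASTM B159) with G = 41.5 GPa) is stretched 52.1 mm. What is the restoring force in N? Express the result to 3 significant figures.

k = Gd⁴/(8D³N_a) = (41.5×10³)(1.92⁴)/(8·26.0³·11) = 0.36463 N/mm
F = k·δ = 0.36463 × 52.1 = 18.997 N

19.0 N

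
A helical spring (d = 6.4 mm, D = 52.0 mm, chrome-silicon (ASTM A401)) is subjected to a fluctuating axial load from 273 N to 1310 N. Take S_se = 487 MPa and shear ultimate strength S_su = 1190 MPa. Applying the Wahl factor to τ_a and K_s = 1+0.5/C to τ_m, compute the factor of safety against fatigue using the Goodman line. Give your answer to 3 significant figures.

1.01

C = D/d = 52.0/6.4 = 8.1250; K_W = (4C−1)/(4C−4)+0.615/C = 1.1810; K_s = 1+0.5/C = 1.0615
F_a = (F_max−F_min)/2 = 518.5 N; F_m = (F_max+F_min)/2 = 791.5 N
τ_a = K_W·8F_aD/(πd³) = 1.1810 × 261.91 = 309.3 MPa
τ_m = K_s·8F_mD/(πd³) = 1.0615 × 399.81 = 424.41 MPa
Goodman: 1/n_f = τ_a/S_se + τ_m/S_su = 309.3/487 + 424.41/1190 = 0.63512 + 0.35665 = 0.99177
n_f = 1/0.99177 = 1.008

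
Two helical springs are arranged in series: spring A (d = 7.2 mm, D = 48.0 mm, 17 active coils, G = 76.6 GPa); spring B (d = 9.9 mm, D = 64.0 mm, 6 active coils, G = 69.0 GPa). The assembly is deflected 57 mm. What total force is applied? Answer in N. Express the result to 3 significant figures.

619 N

k_A = Gd⁴/(8D³N_a) = (76.6×10³)(7.2⁴)/(8·48.0³·17) = 13.687 N/mm
k_B = Gd⁴/(8D³N_a) = (69.0×10³)(9.9⁴)/(8·64.0³·6) = 52.676 N/mm
Series: 1/k_eq = 1/13.687 + 1/52.676 = 0.092048; k_eq = 10.864 N/mm
F = k_eq·δ = 10.864·57 = 619.24 N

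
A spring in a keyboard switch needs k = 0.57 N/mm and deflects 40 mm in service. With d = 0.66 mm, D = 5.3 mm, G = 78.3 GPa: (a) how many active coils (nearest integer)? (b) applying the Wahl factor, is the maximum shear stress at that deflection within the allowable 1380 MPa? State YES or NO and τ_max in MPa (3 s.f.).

N_a = Gd⁴/(8D³k) = (78.3×10³)(0.66⁴)/(8·5.3³·0.57) = 21.88 → N_a = 22
Actual rate k = Gd⁴/(8D³·22) = 0.56702 N/mm
Working load F = kδ = 0.56702·40 = 22.681 N
C = 5.3/0.66 = 8.0303; K_W = (4C−1)/(4C−4)+0.615/C = 1.1833
τ_max = K_W·8FD/(πd³) = 1.1833·1064.7 = 1259.9 MPa
τ_max ≤ 1380 MPa → acceptable

(a) 22 coils; (b) YES, τ_max = 1260 MPa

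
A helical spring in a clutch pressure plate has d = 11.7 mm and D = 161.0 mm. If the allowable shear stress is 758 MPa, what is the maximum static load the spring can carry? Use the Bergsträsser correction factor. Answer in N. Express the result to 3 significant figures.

C = D/d = 161.0/11.7 = 13.7607
K_B = (4C+2)/(4C−3) = 57.043/52.043 = 1.0961
τ_max = K·8FD/(πd³) → F_max = τ_allow·πd³/(8DK)
F_max = 758·π·11.7³/(8·161.0·1.0961) = 3.814e+06/1411.7 = 2701.6 N

2700 N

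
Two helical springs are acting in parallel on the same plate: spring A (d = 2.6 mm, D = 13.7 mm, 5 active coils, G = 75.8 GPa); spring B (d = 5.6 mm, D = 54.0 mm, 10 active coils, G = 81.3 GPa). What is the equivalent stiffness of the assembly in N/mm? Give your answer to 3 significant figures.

40.0 N/mm

k_A = Gd⁴/(8D³N_a) = (75.8×10³)(2.6⁴)/(8·13.7³·5) = 33.678 N/mm
k_B = Gd⁴/(8D³N_a) = (81.3×10³)(5.6⁴)/(8·54.0³·10) = 6.347 N/mm
Parallel: k_eq = 33.678 + 6.347 = 40.025 N/mm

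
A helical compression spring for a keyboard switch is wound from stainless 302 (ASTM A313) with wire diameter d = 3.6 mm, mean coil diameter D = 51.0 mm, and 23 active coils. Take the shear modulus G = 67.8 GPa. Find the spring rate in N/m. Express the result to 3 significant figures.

467 N/m

k = Gd⁴/(8D³N_a) = (67.8×10³ × 3.6⁴) / (8 × 51.0³ × 23)
  = 1.13878e+07 / 2.44078e+07 = 0.46656 N/mm = 466.56 N/m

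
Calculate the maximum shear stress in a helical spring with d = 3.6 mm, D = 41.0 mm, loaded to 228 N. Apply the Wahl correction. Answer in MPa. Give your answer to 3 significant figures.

575 MPa

Spring index C = D/d = 41.0/3.6 = 11.3889
K_W = (4C−1)/(4C−4) + 0.615/C = 44.556/41.556 + 0.0540 = 1.1262
τ₀ = 8FD/(πd³) = 8·228·41.0/(π·3.6³) = 74784/146.57 = 510.21 MPa
τ_max = K·τ₀ = 1.1262 × 510.21 = 574.6 MPa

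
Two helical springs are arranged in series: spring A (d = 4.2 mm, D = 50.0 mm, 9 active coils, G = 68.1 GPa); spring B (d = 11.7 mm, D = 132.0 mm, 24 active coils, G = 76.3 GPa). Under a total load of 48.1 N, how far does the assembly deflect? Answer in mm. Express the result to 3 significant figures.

35.3 mm

k_A = Gd⁴/(8D³N_a) = (68.1×10³)(4.2⁴)/(8·50.0³·9) = 2.3545 N/mm
k_B = Gd⁴/(8D³N_a) = (76.3×10³)(11.7⁴)/(8·132.0³·24) = 3.2378 N/mm
Series: 1/k_eq = 1/2.3545 + 1/3.2378 = 0.73357; k_eq = 1.3632 N/mm
δ = F/k_eq = 48.1/1.3632 = 35.285 mm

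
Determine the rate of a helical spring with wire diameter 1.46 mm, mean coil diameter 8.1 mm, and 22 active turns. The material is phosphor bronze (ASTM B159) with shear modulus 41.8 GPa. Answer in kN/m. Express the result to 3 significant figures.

k = Gd⁴/(8D³N_a) = (41.8×10³ × 1.46⁴) / (8 × 8.1³ × 22)
  = 189927 / 93533.6 = 2.0306 N/mm

2.03 kN/m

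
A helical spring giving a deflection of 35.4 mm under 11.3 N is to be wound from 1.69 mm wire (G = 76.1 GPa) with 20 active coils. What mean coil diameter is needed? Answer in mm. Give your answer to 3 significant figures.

23.0 mm

Required rate k = F/δ = 11.3/35.4 = 0.31921 N/mm
D = (Gd⁴/(8N_a·k))^(1/3) = (76.1×10³·1.69⁴/(8·20·0.31921))^(1/3)
  = (12154.5)^(1/3) = 22.9921 mm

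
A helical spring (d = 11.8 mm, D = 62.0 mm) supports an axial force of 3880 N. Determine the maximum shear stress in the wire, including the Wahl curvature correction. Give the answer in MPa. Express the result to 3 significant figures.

482 MPa

Spring index C = D/d = 62.0/11.8 = 5.2542
K_W = (4C−1)/(4C−4) + 0.615/C = 20.017/17.017 + 0.1170 = 1.2933
τ₀ = 8FD/(πd³) = 8·3880·62.0/(π·11.8³) = 1.92448e+06/5161.7 = 372.84 MPa
τ_max = K·τ₀ = 1.2933 × 372.84 = 482.2 MPa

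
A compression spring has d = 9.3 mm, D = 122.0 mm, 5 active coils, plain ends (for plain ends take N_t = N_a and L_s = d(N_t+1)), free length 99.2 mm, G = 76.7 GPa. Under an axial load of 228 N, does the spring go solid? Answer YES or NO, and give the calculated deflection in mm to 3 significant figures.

k = Gd⁴/(8D³N_a) = (76.7×10³)(9.3⁴)/(8·122.0³·5) = 7.8993 N/mm
N_t = 5; L_s = 9.3·6 = 55.8 mm; δ_solid = L₀ − L_s = 99.2 − 55.8 = 43.4 mm
δ = F/k = 228/7.8993 = 28.863 mm
δ < δ_solid → spring does not go solid

NO, δ = 28.9 mm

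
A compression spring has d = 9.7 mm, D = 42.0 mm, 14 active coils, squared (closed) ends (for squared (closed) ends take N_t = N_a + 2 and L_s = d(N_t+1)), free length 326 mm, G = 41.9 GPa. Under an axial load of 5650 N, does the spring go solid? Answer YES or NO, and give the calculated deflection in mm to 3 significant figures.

NO, δ = 126 mm

k = Gd⁴/(8D³N_a) = (41.9×10³)(9.7⁴)/(8·42.0³·14) = 44.703 N/mm
N_t = 16; L_s = 9.7·17 = 164.9 mm; δ_solid = L₀ − L_s = 326 − 164.9 = 161.1 mm
δ = F/k = 5650/44.703 = 126.39 mm
δ < δ_solid → spring does not go solid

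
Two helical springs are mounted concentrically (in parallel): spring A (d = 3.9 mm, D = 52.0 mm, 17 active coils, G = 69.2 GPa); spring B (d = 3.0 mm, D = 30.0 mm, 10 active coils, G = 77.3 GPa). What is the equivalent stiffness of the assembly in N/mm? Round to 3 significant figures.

3.74 N/mm

k_A = Gd⁴/(8D³N_a) = (69.2×10³)(3.9⁴)/(8·52.0³·17) = 0.83717 N/mm
k_B = Gd⁴/(8D³N_a) = (77.3×10³)(3.0⁴)/(8·30.0³·10) = 2.8988 N/mm
Parallel: k_eq = 0.83717 + 2.8988 = 3.7359 N/mm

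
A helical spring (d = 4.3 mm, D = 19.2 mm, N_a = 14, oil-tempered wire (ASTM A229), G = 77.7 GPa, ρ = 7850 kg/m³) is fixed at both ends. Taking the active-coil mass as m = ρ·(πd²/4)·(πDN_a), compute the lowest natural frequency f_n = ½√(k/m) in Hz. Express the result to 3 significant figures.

k = Gd⁴/(8D³N_a) = (77.7×10³)(4.3⁴)/(8·19.2³·14) = 33.51 N/mm = 33510 N/m
Wire length L = πDN_a = π·19.2·14 = 844.46 mm
m = ρ·(πd²/4)·L = 7850 × 14.522×10⁻⁶ m² × 0.84446 m = 0.096267 kg
f_n = ½√(k/m) = 0.5·√(33510/0.096267) = 0.5·√(3.4809e+05) = 295 Hz

295 Hz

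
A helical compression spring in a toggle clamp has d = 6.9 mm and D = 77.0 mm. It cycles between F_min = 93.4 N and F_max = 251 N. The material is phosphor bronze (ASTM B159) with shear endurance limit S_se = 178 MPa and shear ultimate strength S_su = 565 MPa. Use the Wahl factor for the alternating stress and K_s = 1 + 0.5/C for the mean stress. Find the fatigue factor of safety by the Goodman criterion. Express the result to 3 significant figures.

2.05

C = D/d = 77.0/6.9 = 11.1594; K_W = (4C−1)/(4C−4)+0.615/C = 1.1289; K_s = 1+0.5/C = 1.0448
F_a = (F_max−F_min)/2 = 78.8 N; F_m = (F_max+F_min)/2 = 172.2 N
τ_a = K_W·8F_aD/(πd³) = 1.1289 × 47.034 = 53.098 MPa
τ_m = K_s·8F_mD/(πd³) = 1.0448 × 102.78 = 107.39 MPa
Goodman: 1/n_f = τ_a/S_se + τ_m/S_su = 53.098/178 + 107.39/565 = 0.29830 + 0.19007 = 0.48837
n_f = 1/0.48837 = 2.048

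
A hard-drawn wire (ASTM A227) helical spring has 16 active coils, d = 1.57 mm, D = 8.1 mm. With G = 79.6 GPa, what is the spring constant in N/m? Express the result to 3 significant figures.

k = Gd⁴/(8D³N_a) = (79.6×10³ × 1.57⁴) / (8 × 8.1³ × 16)
  = 483628 / 68024.4 = 7.1096 N/mm = 7109.6 N/m

7110 N/m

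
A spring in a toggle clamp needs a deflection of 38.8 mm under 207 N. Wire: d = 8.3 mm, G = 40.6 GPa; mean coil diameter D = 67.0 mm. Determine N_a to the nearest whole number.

15

Required rate k = F/δ = 207/38.8 = 5.3351 N/mm
N_a = Gd⁴/(8D³k) = (40.6×10³ × 8.3⁴)/(8 × 67.0³ × 5.3351)
    = 1.92681e+08 / 1.28367e+07 = 15.01 → 15 coils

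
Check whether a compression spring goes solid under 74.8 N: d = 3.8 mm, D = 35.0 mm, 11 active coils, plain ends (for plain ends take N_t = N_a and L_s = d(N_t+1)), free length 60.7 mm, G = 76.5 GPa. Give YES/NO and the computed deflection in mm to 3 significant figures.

k = Gd⁴/(8D³N_a) = (76.5×10³)(3.8⁴)/(8·35.0³·11) = 4.2277 N/mm
N_t = 11; L_s = 3.8·12 = 45.6 mm; δ_solid = L₀ − L_s = 60.7 − 45.6 = 15.1 mm
δ = F/k = 74.8/4.2277 = 17.693 mm
δ ≥ δ_solid → spring goes solid

YES, δ = 17.7 mm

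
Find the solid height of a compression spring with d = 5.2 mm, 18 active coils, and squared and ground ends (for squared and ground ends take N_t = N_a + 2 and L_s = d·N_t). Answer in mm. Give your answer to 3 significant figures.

squared and ground ends: N_t = N_a + 2 = 18 + 2 = 20
L_s = d·N_t = 5.2 × 20 = 104 mm

104 mm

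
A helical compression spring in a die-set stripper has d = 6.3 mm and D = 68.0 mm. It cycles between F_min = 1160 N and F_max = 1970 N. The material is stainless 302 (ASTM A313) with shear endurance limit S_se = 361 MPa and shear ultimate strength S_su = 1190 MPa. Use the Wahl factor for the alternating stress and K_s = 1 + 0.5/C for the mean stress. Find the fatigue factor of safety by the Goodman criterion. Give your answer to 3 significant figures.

C = D/d = 68.0/6.3 = 10.7937; K_W = (4C−1)/(4C−4)+0.615/C = 1.1336; K_s = 1+0.5/C = 1.0463
F_a = (F_max−F_min)/2 = 405 N; F_m = (F_max+F_min)/2 = 1565 N
τ_a = K_W·8F_aD/(πd³) = 1.1336 × 280.47 = 317.93 MPa
τ_m = K_s·8F_mD/(πd³) = 1.0463 × 1083.8 = 1134 MPa
Goodman: 1/n_f = τ_a/S_se + τ_m/S_su = 317.93/361 + 1134/1190 = 0.88068 + 0.95293 = 1.8336
n_f = 1/1.8336 = 0.5454

0.545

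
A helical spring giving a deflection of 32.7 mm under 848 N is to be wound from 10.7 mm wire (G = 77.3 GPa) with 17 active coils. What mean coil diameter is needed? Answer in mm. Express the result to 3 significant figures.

66.0 mm

Required rate k = F/δ = 848/32.7 = 25.933 N/mm
D = (Gd⁴/(8N_a·k))^(1/3) = (77.3×10³·10.7⁴/(8·17·25.933))^(1/3)
  = (287295)^(1/3) = 65.9846 mm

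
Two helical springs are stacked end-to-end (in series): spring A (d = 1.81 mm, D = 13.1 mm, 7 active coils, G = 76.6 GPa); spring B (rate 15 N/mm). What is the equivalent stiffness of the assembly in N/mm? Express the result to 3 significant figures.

4.55 N/mm

k_A = Gd⁴/(8D³N_a) = (76.6×10³)(1.81⁴)/(8·13.1³·7) = 6.5304 N/mm
Series: 1/k_eq = 1/6.5304 + 1/15 = 0.2198; k_eq = 4.5497 N/mm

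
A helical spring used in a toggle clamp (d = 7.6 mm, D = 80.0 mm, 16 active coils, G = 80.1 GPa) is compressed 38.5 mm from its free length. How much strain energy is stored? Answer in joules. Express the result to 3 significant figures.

k = Gd⁴/(8D³N_a) = (80.1×10³)(7.6⁴)/(8·80.0³·16) = 4.0776 N/mm
U = ½kδ² = 0.5 × 4.0776 × 38.5² = 3022 N·mm = 3.022 J

3.02 J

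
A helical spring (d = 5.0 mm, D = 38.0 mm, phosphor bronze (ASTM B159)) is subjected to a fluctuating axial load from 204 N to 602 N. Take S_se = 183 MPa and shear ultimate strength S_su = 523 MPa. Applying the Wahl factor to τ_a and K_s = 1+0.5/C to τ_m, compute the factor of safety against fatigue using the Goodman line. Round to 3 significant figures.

0.609

C = D/d = 38.0/5.0 = 7.6000; K_W = (4C−1)/(4C−4)+0.615/C = 1.1946; K_s = 1+0.5/C = 1.0658
F_a = (F_max−F_min)/2 = 199 N; F_m = (F_max+F_min)/2 = 403 N
τ_a = K_W·8F_aD/(πd³) = 1.1946 × 154.05 = 184.02 MPa
τ_m = K_s·8F_mD/(πd³) = 1.0658 × 311.97 = 332.5 MPa
Goodman: 1/n_f = τ_a/S_se + τ_m/S_su = 184.02/183 + 332.5/523 = 1.00559 + 0.63575 = 1.6413
n_f = 1/1.6413 = 0.6093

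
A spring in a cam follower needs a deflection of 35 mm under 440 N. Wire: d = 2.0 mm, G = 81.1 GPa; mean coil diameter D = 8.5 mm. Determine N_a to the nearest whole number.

Required rate k = F/δ = 440/35 = 12.571 N/mm
N_a = Gd⁴/(8D³k) = (81.1×10³ × 2.0⁴)/(8 × 8.5³ × 12.571)
    = 1.2976e+06 / 61763.4 = 21.01 → 21 coils

21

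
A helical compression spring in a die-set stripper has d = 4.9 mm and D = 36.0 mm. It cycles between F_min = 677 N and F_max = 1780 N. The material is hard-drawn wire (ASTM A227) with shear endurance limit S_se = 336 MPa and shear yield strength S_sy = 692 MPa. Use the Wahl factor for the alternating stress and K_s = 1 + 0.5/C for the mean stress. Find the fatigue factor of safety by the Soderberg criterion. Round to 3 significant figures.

0.332

C = D/d = 36.0/4.9 = 7.3469; K_W = (4C−1)/(4C−4)+0.615/C = 1.2019; K_s = 1+0.5/C = 1.0681
F_a = (F_max−F_min)/2 = 551.5 N; F_m = (F_max+F_min)/2 = 1228.5 N
τ_a = K_W·8F_aD/(πd³) = 1.2019 × 429.73 = 516.49 MPa
τ_m = K_s·8F_mD/(πd³) = 1.0681 × 957.26 = 1022.4 MPa
Soderberg: 1/n_f = τ_a/S_se + τ_m/S_sy = 516.49/336 + 1022.4/692 = 1.53716 + 1.47747 = 3.0146
n_f = 1/3.0146 = 0.3317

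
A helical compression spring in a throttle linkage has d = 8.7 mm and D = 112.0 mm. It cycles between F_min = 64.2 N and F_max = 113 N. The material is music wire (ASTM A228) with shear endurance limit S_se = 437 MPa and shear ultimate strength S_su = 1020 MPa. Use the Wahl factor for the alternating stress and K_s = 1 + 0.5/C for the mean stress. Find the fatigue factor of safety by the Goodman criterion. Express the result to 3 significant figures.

15.2

C = D/d = 112.0/8.7 = 12.8736; K_W = (4C−1)/(4C−4)+0.615/C = 1.1109; K_s = 1+0.5/C = 1.0388
F_a = (F_max−F_min)/2 = 24.4 N; F_m = (F_max+F_min)/2 = 88.6 N
τ_a = K_W·8F_aD/(πd³) = 1.1109 × 10.568 = 11.74 MPa
τ_m = K_s·8F_mD/(πd³) = 1.0388 × 38.374 = 39.864 MPa
Goodman: 1/n_f = τ_a/S_se + τ_m/S_su = 11.74/437 + 39.864/1020 = 0.02687 + 0.03908 = 0.065948
n_f = 1/0.065948 = 15.16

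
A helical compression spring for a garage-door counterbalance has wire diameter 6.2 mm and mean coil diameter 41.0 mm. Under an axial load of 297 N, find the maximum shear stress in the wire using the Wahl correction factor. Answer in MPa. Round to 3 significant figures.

Spring index C = D/d = 41.0/6.2 = 6.6129
K_W = (4C−1)/(4C−4) + 0.615/C = 25.452/22.452 + 0.0930 = 1.2266
τ₀ = 8FD/(πd³) = 8·297·41.0/(π·6.2³) = 97416/748.73 = 130.11 MPa
τ_max = K·τ₀ = 1.2266 × 130.11 = 159.59 MPa

160 MPa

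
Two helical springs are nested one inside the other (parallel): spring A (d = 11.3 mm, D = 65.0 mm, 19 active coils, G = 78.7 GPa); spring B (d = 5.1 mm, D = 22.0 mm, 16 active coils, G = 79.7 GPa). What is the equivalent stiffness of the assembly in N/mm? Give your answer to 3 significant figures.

70.3 N/mm

k_A = Gd⁴/(8D³N_a) = (78.7×10³)(11.3⁴)/(8·65.0³·19) = 30.74 N/mm
k_B = Gd⁴/(8D³N_a) = (79.7×10³)(5.1⁴)/(8·22.0³·16) = 39.56 N/mm
Parallel: k_eq = 30.74 + 39.56 = 70.301 N/mm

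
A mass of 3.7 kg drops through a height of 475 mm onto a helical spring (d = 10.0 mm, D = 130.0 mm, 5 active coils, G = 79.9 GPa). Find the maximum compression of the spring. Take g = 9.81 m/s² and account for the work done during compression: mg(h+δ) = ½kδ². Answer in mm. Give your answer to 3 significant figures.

65.7 mm

k = Gd⁴/(8D³N_a) = (79.9×10³)(10.0⁴)/(8·130.0³·5) = 9.0919 N/mm
W = mg = 3.7 × 9.81 = 36.297 N
½kδ² − Wδ − Wh = 0 → δ = (W + √(W² + 2kWh))/k
δ = (36.297 + √(1317.5 + 313510))/9.0919 = (36.297 + 561.09)/9.0919 = 65.706 mm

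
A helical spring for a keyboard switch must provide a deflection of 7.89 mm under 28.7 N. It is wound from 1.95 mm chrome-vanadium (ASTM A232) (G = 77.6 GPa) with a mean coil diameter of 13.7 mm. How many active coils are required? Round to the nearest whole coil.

Required rate k = F/δ = 28.7/7.89 = 3.6375 N/mm
N_a = Gd⁴/(8D³k) = (77.6×10³ × 1.95⁴)/(8 × 13.7³ × 3.6375)
    = 1.12202e+06 / 74826.7 = 14.99 → 15 coils

15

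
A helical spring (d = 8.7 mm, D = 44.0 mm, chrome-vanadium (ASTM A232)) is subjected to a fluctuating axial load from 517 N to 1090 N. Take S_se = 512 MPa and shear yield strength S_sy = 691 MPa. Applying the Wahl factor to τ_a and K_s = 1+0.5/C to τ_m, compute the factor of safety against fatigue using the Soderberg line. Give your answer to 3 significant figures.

C = D/d = 44.0/8.7 = 5.0575; K_W = (4C−1)/(4C−4)+0.615/C = 1.3064; K_s = 1+0.5/C = 1.0989
F_a = (F_max−F_min)/2 = 286.5 N; F_m = (F_max+F_min)/2 = 803.5 N
τ_a = K_W·8F_aD/(πd³) = 1.3064 × 48.748 = 63.687 MPa
τ_m = K_s·8F_mD/(πd³) = 1.0989 × 136.72 = 150.23 MPa
Soderberg: 1/n_f = τ_a/S_se + τ_m/S_sy = 63.687/512 + 150.23/691 = 0.12439 + 0.21741 = 0.3418
n_f = 1/0.3418 = 2.926

2.93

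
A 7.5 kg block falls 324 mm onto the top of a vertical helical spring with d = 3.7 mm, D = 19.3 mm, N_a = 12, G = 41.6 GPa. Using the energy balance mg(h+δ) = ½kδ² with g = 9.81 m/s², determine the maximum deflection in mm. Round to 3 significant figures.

k = Gd⁴/(8D³N_a) = (41.6×10³)(3.7⁴)/(8·19.3³·12) = 11.297 N/mm
W = mg = 7.5 × 9.81 = 73.575 N
½kδ² − Wδ − Wh = 0 → δ = (W + √(W² + 2kWh))/k
δ = (73.575 + √(5413.3 + 538595))/11.297 = (73.575 + 737.57)/11.297 = 71.803 mm

71.8 mm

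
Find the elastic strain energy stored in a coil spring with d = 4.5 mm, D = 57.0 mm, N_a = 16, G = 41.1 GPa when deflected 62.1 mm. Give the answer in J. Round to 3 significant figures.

k = Gd⁴/(8D³N_a) = (41.1×10³)(4.5⁴)/(8·57.0³·16) = 0.71098 N/mm
U = ½kδ² = 0.5 × 0.71098 × 62.1² = 1370.9 N·mm = 1.3709 J

1.37 J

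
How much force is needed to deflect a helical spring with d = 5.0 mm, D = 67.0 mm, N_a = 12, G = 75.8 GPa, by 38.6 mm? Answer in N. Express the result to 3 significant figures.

k = Gd⁴/(8D³N_a) = (75.8×10³)(5.0⁴)/(8·67.0³·12) = 1.6408 N/mm
F = k·δ = 1.6408 × 38.6 = 63.335 N

63.3 N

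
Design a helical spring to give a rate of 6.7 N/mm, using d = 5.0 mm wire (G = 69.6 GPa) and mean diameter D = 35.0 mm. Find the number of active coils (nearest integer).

19

N_a = Gd⁴/(8D³k) = (69.6×10³ × 5.0⁴)/(8 × 35.0³ × 6.7)
    = 4.35e+07 / 2.2981e+06 = 18.93 → 19 coils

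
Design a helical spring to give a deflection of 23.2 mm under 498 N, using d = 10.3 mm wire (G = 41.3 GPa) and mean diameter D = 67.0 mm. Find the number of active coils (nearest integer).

Required rate k = F/δ = 498/23.2 = 21.466 N/mm
N_a = Gd⁴/(8D³k) = (41.3×10³ × 10.3⁴)/(8 × 67.0³ × 21.466)
    = 4.64835e+08 / 5.16483e+07 = 9 → 9 coils

9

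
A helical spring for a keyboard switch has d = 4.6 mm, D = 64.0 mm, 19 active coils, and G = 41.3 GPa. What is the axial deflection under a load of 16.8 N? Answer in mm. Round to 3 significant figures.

36.2 mm

k = Gd⁴/(8D³N_a) = (41.3×10³)(4.6⁴)/(8·64.0³·19) = 0.46409 N/mm
δ = F/k = 16.8 / 0.46409 = 36.2 mm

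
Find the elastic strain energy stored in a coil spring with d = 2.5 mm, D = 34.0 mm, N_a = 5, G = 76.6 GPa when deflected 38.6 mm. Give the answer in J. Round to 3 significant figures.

k = Gd⁴/(8D³N_a) = (76.6×10³)(2.5⁴)/(8·34.0³·5) = 1.9032 N/mm
U = ½kδ² = 0.5 × 1.9032 × 38.6² = 1417.9 N·mm = 1.4179 J

1.42 J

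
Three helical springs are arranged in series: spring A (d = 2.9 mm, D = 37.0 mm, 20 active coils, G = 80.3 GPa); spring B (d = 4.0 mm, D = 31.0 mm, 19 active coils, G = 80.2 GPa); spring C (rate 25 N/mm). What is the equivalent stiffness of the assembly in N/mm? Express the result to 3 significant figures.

0.593 N/mm

k_A = Gd⁴/(8D³N_a) = (80.3×10³)(2.9⁴)/(8·37.0³·20) = 0.70078 N/mm
k_B = Gd⁴/(8D³N_a) = (80.2×10³)(4.0⁴)/(8·31.0³·19) = 4.534 N/mm
Series: 1/k_eq = 1/0.70078 + 1/4.534 + 1/25 = 1.6875; k_eq = 0.59258 N/mm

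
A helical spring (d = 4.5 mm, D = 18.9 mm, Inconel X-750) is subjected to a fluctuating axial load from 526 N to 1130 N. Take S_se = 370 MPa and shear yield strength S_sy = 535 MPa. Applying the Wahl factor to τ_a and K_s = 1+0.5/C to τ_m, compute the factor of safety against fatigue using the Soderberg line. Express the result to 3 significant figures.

C = D/d = 18.9/4.5 = 4.2000; K_W = (4C−1)/(4C−4)+0.615/C = 1.3808; K_s = 1+0.5/C = 1.1190
F_a = (F_max−F_min)/2 = 302 N; F_m = (F_max+F_min)/2 = 828 N
τ_a = K_W·8F_aD/(πd³) = 1.3808 × 159.5 = 220.24 MPa
τ_m = K_s·8F_mD/(πd³) = 1.1190 × 437.32 = 489.38 MPa
Soderberg: 1/n_f = τ_a/S_se + τ_m/S_sy = 220.24/370 + 489.38/535 = 0.59525 + 0.91472 = 1.51
n_f = 1/1.51 = 0.6623

0.662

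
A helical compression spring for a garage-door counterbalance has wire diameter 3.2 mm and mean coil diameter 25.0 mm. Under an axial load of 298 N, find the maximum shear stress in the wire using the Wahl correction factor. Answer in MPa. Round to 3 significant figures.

Spring index C = D/d = 25.0/3.2 = 7.8125
K_W = (4C−1)/(4C−4) + 0.615/C = 30.250/27.250 + 0.0787 = 1.1888
τ₀ = 8FD/(πd³) = 8·298·25.0/(π·3.2³) = 59600/102.94 = 578.96 MPa
τ_max = K·τ₀ = 1.1888 × 578.96 = 688.27 MPa

688 MPa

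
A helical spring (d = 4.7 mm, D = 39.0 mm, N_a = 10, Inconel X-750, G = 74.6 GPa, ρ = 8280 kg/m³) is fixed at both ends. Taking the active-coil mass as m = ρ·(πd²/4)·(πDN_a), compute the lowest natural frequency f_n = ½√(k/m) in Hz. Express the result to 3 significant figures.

104 Hz

k = Gd⁴/(8D³N_a) = (74.6×10³)(4.7⁴)/(8·39.0³·10) = 7.6709 N/mm = 7670.9 N/m
Wire length L = πDN_a = π·39.0·10 = 1225.2 mm
m = ρ·(πd²/4)·L = 8280 × 17.349×10⁻⁶ m² × 1.2252 m = 0.17601 kg
f_n = ½√(k/m) = 0.5·√(7670.9/0.17601) = 0.5·√(43583) = 104.38 Hz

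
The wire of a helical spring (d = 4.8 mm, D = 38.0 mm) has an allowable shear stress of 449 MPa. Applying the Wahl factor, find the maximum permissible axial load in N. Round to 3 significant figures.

C = D/d = 38.0/4.8 = 7.9167
K_W = (4C−1)/(4C−4) + 0.615/C = 30.667/27.667 + 0.0777 = 1.1861
τ_max = K·8FD/(πd³) → F_max = τ_allow·πd³/(8DK)
F_max = 449·π·4.8³/(8·38.0·1.1861) = 1.56e+05/360.58 = 432.63 N

433 N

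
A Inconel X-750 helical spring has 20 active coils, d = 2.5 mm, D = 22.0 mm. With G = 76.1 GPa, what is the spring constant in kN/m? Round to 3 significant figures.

1.74 kN/m

k = Gd⁴/(8D³N_a) = (76.1×10³ × 2.5⁴) / (8 × 22.0³ × 20)
  = 2.97266e+06 / 1.70368e+06 = 1.7448 N/mm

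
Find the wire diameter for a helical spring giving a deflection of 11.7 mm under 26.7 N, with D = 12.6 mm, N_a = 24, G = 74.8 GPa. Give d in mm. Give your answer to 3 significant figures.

Required rate k = F/δ = 26.7/11.7 = 2.2821 N/mm
d = (8D³N_a·k / G)^(1/4) = (8·12.6³·24·2.2821 / (74.8×10³))^0.25
  = (11.718)^0.25 = 1.8502 mm

1.85 mm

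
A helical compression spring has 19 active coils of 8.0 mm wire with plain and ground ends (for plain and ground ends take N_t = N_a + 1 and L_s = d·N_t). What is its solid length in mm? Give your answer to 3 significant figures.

160 mm

plain and ground ends: N_t = N_a + 1 = 19 + 1 = 20
L_s = d·N_t = 8.0 × 20 = 160 mm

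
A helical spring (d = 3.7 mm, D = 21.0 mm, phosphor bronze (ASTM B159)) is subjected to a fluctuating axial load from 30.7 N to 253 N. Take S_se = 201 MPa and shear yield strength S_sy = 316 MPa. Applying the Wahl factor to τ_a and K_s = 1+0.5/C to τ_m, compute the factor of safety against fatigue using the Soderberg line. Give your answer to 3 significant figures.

0.796

C = D/d = 21.0/3.7 = 5.6757; K_W = (4C−1)/(4C−4)+0.615/C = 1.2688; K_s = 1+0.5/C = 1.0881
F_a = (F_max−F_min)/2 = 111.15 N; F_m = (F_max+F_min)/2 = 141.85 N
τ_a = K_W·8F_aD/(πd³) = 1.2688 × 117.34 = 148.88 MPa
τ_m = K_s·8F_mD/(πd³) = 1.0881 × 149.76 = 162.95 MPa
Soderberg: 1/n_f = τ_a/S_se + τ_m/S_sy = 148.88/201 + 162.95/316 = 0.74071 + 0.51566 = 1.2564
n_f = 1/1.2564 = 0.7959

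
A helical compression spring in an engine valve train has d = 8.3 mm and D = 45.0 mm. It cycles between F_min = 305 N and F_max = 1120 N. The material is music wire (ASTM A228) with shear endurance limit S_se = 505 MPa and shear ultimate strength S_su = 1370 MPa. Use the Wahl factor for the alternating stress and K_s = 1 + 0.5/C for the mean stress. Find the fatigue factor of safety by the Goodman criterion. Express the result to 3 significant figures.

3.11

C = D/d = 45.0/8.3 = 5.4217; K_W = (4C−1)/(4C−4)+0.615/C = 1.2831; K_s = 1+0.5/C = 1.0922
F_a = (F_max−F_min)/2 = 407.5 N; F_m = (F_max+F_min)/2 = 712.5 N
τ_a = K_W·8F_aD/(πd³) = 1.2831 × 81.667 = 104.78 MPa
τ_m = K_s·8F_mD/(πd³) = 1.0922 × 142.79 = 155.96 MPa
Goodman: 1/n_f = τ_a/S_se + τ_m/S_su = 104.78/505 + 155.96/1370 = 0.20749 + 0.11384 = 0.32133
n_f = 1/0.32133 = 3.112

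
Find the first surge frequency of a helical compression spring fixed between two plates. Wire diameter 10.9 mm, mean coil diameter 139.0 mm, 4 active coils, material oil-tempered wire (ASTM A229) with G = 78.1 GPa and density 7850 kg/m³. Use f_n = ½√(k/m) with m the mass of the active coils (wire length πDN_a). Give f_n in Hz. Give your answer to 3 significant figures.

50.1 Hz

k = Gd⁴/(8D³N_a) = (78.1×10³)(10.9⁴)/(8·139.0³·4) = 12.828 N/mm = 12828 N/m
Wire length L = πDN_a = π·139.0·4 = 1746.7 mm
m = ρ·(πd²/4)·L = 7850 × 93.313×10⁻⁶ m² × 1.7467 m = 1.2795 kg
f_n = ½√(k/m) = 0.5·√(12828/1.2795) = 0.5·√(10026) = 50.065 Hz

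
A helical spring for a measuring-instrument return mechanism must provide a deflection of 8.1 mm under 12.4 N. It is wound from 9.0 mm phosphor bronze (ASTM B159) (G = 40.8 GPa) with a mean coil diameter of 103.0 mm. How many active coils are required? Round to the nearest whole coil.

Required rate k = F/δ = 12.4/8.1 = 1.5309 N/mm
N_a = Gd⁴/(8D³k) = (40.8×10³ × 9.0⁴)/(8 × 103.0³ × 1.5309)
    = 2.67689e+08 / 1.33825e+07 = 20 → 20 coils

20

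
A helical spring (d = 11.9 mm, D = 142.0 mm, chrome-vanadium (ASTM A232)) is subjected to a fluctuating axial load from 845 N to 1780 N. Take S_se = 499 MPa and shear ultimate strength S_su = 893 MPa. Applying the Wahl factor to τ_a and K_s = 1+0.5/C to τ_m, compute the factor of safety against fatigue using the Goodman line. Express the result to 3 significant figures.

1.81

C = D/d = 142.0/11.9 = 11.9328; K_W = (4C−1)/(4C−4)+0.615/C = 1.1201; K_s = 1+0.5/C = 1.0419
F_a = (F_max−F_min)/2 = 467.5 N; F_m = (F_max+F_min)/2 = 1312.5 N
τ_a = K_W·8F_aD/(πd³) = 1.1201 × 100.32 = 112.37 MPa
τ_m = K_s·8F_mD/(πd³) = 1.0419 × 281.64 = 293.44 MPa
Goodman: 1/n_f = τ_a/S_se + τ_m/S_su = 112.37/499 + 293.44/893 = 0.22519 + 0.32860 = 0.55378
n_f = 1/0.55378 = 1.806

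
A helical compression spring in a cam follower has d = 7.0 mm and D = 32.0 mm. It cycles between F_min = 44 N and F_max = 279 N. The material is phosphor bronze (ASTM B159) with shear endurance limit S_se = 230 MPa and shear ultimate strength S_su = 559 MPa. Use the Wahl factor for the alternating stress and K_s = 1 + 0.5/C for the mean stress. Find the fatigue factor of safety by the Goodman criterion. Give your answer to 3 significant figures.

4.18

C = D/d = 32.0/7.0 = 4.5714; K_W = (4C−1)/(4C−4)+0.615/C = 1.3445; K_s = 1+0.5/C = 1.1094
F_a = (F_max−F_min)/2 = 117.5 N; F_m = (F_max+F_min)/2 = 161.5 N
τ_a = K_W·8F_aD/(πd³) = 1.3445 × 27.915 = 37.532 MPa
τ_m = K_s·8F_mD/(πd³) = 1.1094 × 38.368 = 42.564 MPa
Goodman: 1/n_f = τ_a/S_se + τ_m/S_su = 37.532/230 + 42.564/559 = 0.16318 + 0.07614 = 0.23933
n_f = 1/0.23933 = 4.178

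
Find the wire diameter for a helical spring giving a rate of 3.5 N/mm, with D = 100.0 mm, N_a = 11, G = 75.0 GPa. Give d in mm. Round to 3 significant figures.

d = (8D³N_a·k / G)^(1/4) = (8·100.0³·11·3.5 / (75.0×10³))^0.25
  = (4106.7)^0.25 = 8.0052 mm

8.01 mm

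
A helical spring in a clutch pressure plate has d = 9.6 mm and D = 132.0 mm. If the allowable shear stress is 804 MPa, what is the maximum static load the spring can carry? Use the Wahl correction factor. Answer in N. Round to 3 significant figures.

C = D/d = 132.0/9.6 = 13.7500
K_W = (4C−1)/(4C−4) + 0.615/C = 54.000/51.000 + 0.0447 = 1.1036
τ_max = K·8FD/(πd³) → F_max = τ_allow·πd³/(8DK)
F_max = 804·π·9.6³/(8·132.0·1.1036) = 2.2347e+06/1165.3 = 1917.6 N

1920 N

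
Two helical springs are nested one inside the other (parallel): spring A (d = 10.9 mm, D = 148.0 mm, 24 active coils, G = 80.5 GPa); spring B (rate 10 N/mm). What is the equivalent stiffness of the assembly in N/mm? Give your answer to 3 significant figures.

k_A = Gd⁴/(8D³N_a) = (80.5×10³)(10.9⁴)/(8·148.0³·24) = 1.8256 N/mm
Parallel: k_eq = 1.8256 + 10 = 11.826 N/mm

11.8 N/mm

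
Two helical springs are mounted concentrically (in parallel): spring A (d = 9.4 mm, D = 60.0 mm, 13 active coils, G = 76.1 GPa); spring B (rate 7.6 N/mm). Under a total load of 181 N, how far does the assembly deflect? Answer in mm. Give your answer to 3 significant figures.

k_A = Gd⁴/(8D³N_a) = (76.1×10³)(9.4⁴)/(8·60.0³·13) = 26.449 N/mm
Parallel: k_eq = 26.449 + 7.6 = 34.049 N/mm
δ = F/k_eq = 181/34.049 = 5.3159 mm

5.32 mm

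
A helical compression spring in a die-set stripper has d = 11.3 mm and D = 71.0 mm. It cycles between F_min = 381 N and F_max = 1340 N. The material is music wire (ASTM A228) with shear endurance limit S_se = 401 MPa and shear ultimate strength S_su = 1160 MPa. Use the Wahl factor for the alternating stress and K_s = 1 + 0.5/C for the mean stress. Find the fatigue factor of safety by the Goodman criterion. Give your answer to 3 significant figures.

C = D/d = 71.0/11.3 = 6.2832; K_W = (4C−1)/(4C−4)+0.615/C = 1.2398; K_s = 1+0.5/C = 1.0796
F_a = (F_max−F_min)/2 = 479.5 N; F_m = (F_max+F_min)/2 = 860.5 N
τ_a = K_W·8F_aD/(πd³) = 1.2398 × 60.083 = 74.493 MPa
τ_m = K_s·8F_mD/(πd³) = 1.0796 × 107.82 = 116.4 MPa
Goodman: 1/n_f = τ_a/S_se + τ_m/S_su = 74.493/401 + 116.4/1160 = 0.18577 + 0.10035 = 0.28612
n_f = 1/0.28612 = 3.495

3.50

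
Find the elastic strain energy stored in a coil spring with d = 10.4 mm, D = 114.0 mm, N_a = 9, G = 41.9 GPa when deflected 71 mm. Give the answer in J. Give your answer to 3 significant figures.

k = Gd⁴/(8D³N_a) = (41.9×10³)(10.4⁴)/(8·114.0³·9) = 4.5952 N/mm
U = ½kδ² = 0.5 × 4.5952 × 71² = 11582 N·mm = 11.582 J

11.6 J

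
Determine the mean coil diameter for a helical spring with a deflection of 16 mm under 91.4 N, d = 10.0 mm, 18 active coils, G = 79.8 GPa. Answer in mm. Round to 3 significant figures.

99.0 mm

Required rate k = F/δ = 91.4/16 = 5.7125 N/mm
D = (Gd⁴/(8N_a·k))^(1/3) = (79.8×10³·10.0⁴/(8·18·5.7125))^(1/3)
  = (970095)^(1/3) = 98.9931 mm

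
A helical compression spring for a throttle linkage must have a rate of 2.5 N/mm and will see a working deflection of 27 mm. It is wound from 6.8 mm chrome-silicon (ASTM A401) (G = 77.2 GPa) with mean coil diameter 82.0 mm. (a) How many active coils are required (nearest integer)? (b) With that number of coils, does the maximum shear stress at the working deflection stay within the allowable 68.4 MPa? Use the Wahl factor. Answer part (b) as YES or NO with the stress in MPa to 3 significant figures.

(a) 15 coils; (b) YES, τ_max = 50.0 MPa

N_a = Gd⁴/(8D³k) = (77.2×10³)(6.8⁴)/(8·82.0³·2.5) = 14.97 → N_a = 15
Actual rate k = Gd⁴/(8D³·15) = 2.4948 N/mm
Working load F = kδ = 2.4948·27 = 67.359 N
C = 82.0/6.8 = 12.0588; K_W = (4C−1)/(4C−4)+0.615/C = 1.1188
τ_max = K_W·8FD/(πd³) = 1.1188·44.732 = 50.047 MPa
τ_max ≤ 68.4 MPa → acceptable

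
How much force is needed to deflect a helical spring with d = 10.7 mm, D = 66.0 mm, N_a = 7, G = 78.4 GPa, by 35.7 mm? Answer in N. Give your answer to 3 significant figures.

k = Gd⁴/(8D³N_a) = (78.4×10³)(10.7⁴)/(8·66.0³·7) = 63.831 N/mm
F = k·δ = 63.831 × 35.7 = 2278.8 N

2280 N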